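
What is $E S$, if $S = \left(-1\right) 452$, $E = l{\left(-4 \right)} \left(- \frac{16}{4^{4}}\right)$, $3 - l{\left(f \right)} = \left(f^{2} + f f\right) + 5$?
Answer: $- \frac{1921}{2} \approx -960.5$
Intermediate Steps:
$l{\left(f \right)} = -2 - 2 f^{2}$ ($l{\left(f \right)} = 3 - \left(\left(f^{2} + f f\right) + 5\right) = 3 - \left(\left(f^{2} + f^{2}\right) + 5\right) = 3 - \left(2 f^{2} + 5\right) = 3 - \left(5 + 2 f^{2}\right) = -2 - 2 f^{2}$)
$E = \frac{17}{8}$ ($E = \left(-2 - 2 \left(-4\right)^{2}\right) \left(- \frac{16}{4^{4}}\right) = \left(-2 - 32\right) \left(- \frac{16}{256}\right) = \left(-2 - 32\right) \left(\left(-16\right) \frac{1}{256}\right) = \left(-34\right) \left(- \frac{1}{16}\right) = \frac{17}{8} \approx 2.125$)
$S = -452$
$E S = \frac{17}{8} \left(-452\right) = - \frac{1921}{2}$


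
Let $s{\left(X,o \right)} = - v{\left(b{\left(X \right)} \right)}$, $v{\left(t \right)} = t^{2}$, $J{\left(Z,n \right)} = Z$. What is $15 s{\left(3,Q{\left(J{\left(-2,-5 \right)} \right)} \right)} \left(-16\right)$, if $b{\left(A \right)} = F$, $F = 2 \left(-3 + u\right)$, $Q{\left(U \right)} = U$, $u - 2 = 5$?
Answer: $15360$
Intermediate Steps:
$u = 7$ ($u = 2 + 5 = 7$)
$F = 8$ ($F = 2 \left(-3 + 7\right) = 2 \cdot 4 = 8$)
$b{\left(A \right)} = 8$
$s{\left(X,o \right)} = -64$ ($s{\left(X,o \right)} = - 8^{2} = \left(-1\right) 64 = -64$)
$15 s{\left(3,Q{\left(J{\left(-2,-5 \right)} \right)} \right)} \left(-16\right) = 15 \left(-64\right) \left(-16\right) = \left(-960\right) \left(-16\right) = 15360$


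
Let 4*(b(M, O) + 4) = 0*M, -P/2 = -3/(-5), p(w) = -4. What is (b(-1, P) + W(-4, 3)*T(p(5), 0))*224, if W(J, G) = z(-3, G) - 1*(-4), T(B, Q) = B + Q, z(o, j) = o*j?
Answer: 3584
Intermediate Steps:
P = -6/5 (P = -(-6)/(-5) = -(-6)*(-1)/5 = -2*3/5 = -6/5 ≈ -1.2000)
z(o, j) = j*o
b(M, O) = -4 (b(M, O) = -4 + (0*M)/4 = -4 + (1/4)*0 = -4 + 0 = -4)
W(J, G) = 4 - 3*G (W(J, G) = G*(-3) - 1*(-4) = -3*G + 4 = 4 - 3*G)
(b(-1, P) + W(-4, 3)*T(p(5), 0))*224 = (-4 + (4 - 3*3)*(-4 + 0))*224 = (-4 + (4 - 9)*(-4))*224 = (-4 - 5*(-4))*224 = (-4 + 20)*224 = 16*224 = 3584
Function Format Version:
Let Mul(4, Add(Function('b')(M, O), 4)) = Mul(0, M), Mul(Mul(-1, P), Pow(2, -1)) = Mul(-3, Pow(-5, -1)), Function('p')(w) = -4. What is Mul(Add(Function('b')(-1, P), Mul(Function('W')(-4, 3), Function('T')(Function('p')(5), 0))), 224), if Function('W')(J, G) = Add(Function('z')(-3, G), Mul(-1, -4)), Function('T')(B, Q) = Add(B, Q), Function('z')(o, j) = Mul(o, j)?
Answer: 3584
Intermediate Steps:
P = Rational(-6, 5) (P = Mul(-2, Mul(-3, Pow(-5, -1))) = Mul(-2, Mul(-3, Rational(-1, 5))) = Mul(-2, Rational(3, 5)) = Rational(-6, 5) ≈ -1.2000)
Function('z')(o, j) = Mul(j, o)
Function('b')(M, O) = -4 (Function('b')(M, O) = Add(-4, Mul(Rational(1, 4), Mul(0, M))) = Add(-4, Mul(Rational(1, 4), 0)) = Add(-4, 0) = -4)
Function('W')(J, G) = Add(4, Mul(-3, G)) (Function('W')(J, G) = Add(Mul(G, -3), Mul(-1, -4)) = Add(Mul(-3, G), 4) = Add(4, Mul(-3, G)))
Mul(Add(Function('b')(-1, P), Mul(Function('W')(-4, 3), Function('T')(Function('p')(5), 0))), 224) = Mul(Add(-4, Mul(Add(4, Mul(-3, 3)), Add(-4, 0))), 224) = Mul(Add(-4, Mul(Add(4, -9), -4)), 224) = Mul(Add(-4, Mul(-5, -4)), 224) = Mul(Add(-4, 20), 224) = Mul(16, 224) = 3584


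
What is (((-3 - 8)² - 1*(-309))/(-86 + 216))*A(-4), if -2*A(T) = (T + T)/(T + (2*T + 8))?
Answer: -43/13 ≈ -3.3077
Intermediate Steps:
A(T) = -T/(8 + 3*T) (A(T) = -(T + T)/(2*(T + (2*T + 8))) = -2*T/(2*(T + (8 + 2*T))) = -2*T/(2*(8 + 3*T)) = -T/(8 + 3*T))
(((-3 - 8)² - 1*(-309))/(-86 + 216))*A(-4) = (((-3 - 8)² - 1*(-309))/(-86 + 216))*(-1*(-4)/(8 + 3*(-4))) = (((-11)² + 309)/130)*(-1*(-4)/(8 - 12)) = ((121 + 309)*(1/130))*(-1*(-4)/(-4)) = (430*(1/130))*(-1*(-4)*(-¼)) = (43/13)*(-1) = -43/13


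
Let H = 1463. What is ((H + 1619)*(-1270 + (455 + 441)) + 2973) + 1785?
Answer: -1147910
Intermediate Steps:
((H + 1619)*(-1270 + (455 + 441)) + 2973) + 1785 = ((1463 + 1619)*(-1270 + (455 + 441)) + 2973) + 1785 = (3082*(-1270 + 896) + 2973) + 1785 = (3082*(-374) + 2973) + 1785 = (-1152668 + 2973) + 1785 = -1149695 + 1785 = -1147910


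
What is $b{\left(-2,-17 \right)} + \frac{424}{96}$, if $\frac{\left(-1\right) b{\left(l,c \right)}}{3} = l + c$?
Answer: $\frac{737}{12} \approx 61.417$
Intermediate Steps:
$b{\left(l,c \right)} = - 3 c - 3 l$ ($b{\left(l,c \right)} = - 3 \left(l + c\right) = - 3 \left(c + l\right) = - 3 c - 3 l$)
$b{\left(-2,-17 \right)} + \frac{424}{96} = \left(\left(-3\right) \left(-17\right) - -6\right) + \frac{424}{96} = \left(51 + 6\right) + 424 \cdot \frac{1}{96} = 57 + \frac{53}{12} = \frac{737}{12}$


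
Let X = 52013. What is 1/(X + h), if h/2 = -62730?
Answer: -1/73447 ≈ -1.3615e-5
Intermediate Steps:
h = -125460 (h = 2*(-62730) = -125460)
1/(X + h) = 1/(52013 - 125460) = 1/(-73447) = -1/73447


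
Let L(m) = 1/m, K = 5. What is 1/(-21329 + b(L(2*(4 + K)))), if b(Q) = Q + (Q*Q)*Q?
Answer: -5832/124390403 ≈ -4.6885e-5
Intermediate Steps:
b(Q) = Q + Q**3 (b(Q) = Q + Q**2*Q = Q + Q**3)
1/(-21329 + b(L(2*(4 + K)))) = 1/(-21329 + (1/(2*(4 + 5)) + (1/(2*(4 + 5)))**3)) = 1/(-21329 + (1/(2*9) + (1/(2*9))**3)) = 1/(-21329 + (1/18 + (1/18)**3)) = 1/(-21329 + (1/18 + 1/5832)) = 1/(-21329 + 325/5832) = 1/(-124390403/5832) = -5832/124390403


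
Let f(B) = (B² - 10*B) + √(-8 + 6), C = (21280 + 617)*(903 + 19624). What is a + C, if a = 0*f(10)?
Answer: 449479719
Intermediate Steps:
C = 449479719 (C = 21897*20527 = 449479719)
f(B) = B² - 10*B + I*√2 (f(B) = (B² - 10*B) + √(-2) = (B² - 10*B) + I*√2 = B² - 10*B + I*√2)
a = 0 (a = 0*(10² - 10*10 + I*√2) = 0*(100 - 100 + I*√2) = 0*(I*√2) = 0)
a + C = 0 + 449479719 = 449479719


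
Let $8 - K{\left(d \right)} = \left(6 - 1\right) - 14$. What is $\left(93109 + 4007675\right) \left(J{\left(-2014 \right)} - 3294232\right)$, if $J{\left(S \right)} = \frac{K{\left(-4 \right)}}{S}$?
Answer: $- \frac{13603496449889880}{1007} \approx -1.3509 \cdot 10^{13}$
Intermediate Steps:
$K{\left(d \right)} = 17$ ($K{\left(d \right)} = 8 - \left(\left(6 - 1\right) - 14\right) = 8 - \left(5 - 14\right) = 8 - -9 = 8 + 9 = 17$)
$J{\left(S \right)} = \frac{17}{S}$
$\left(93109 + 4007675\right) \left(J{\left(-2014 \right)} - 3294232\right) = \left(93109 + 4007675\right) \left(\frac{17}{-2014} - 3294232\right) = 4100784 \left(17 \left(- \frac{1}{2014}\right) - 3294232\right) = 4100784 \left(- \frac{17}{2014} - 3294232\right) = 4100784 \left(- \frac{6634583265}{2014}\right) = - \frac{13603496449889880}{1007}$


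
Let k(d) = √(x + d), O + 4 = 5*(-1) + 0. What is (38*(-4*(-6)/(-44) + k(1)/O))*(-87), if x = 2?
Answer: 19836/11 + 1102*√3/3 ≈ 2439.5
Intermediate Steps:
O = -9 (O = -4 + (5*(-1) + 0) = -4 + (-5 + 0) = -4 - 5 = -9)
k(d) = √(2 + d)
(38*(-4*(-6)/(-44) + k(1)/O))*(-87) = (38*(-4*(-6)/(-44) + √(2 + 1)/(-9)))*(-87) = (38*(24*(-1/44) + √3*(-⅑)))*(-87) = (38*(-6/11 - √3/9))*(-87) = (-228/11 - 38*√3/9)*(-87) = 19836/11 + 1102*√3/3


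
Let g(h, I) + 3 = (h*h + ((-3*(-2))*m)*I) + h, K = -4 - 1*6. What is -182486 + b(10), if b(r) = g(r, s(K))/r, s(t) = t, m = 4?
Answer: -1824993/10 ≈ -1.8250e+5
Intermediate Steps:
K = -10 (K = -4 - 6 = -10)
g(h, I) = -3 + h + h**2 + 24*I (g(h, I) = -3 + ((h*h + (-3*(-2)*4)*I) + h) = -3 + ((h**2 + (6*4)*I) + h) = -3 + ((h**2 + 24*I) + h) = -3 + (h + h**2 + 24*I) = -3 + h + h**2 + 24*I)
b(r) = (-243 + r + r**2)/r (b(r) = (-3 + r + r**2 + 24*(-10))/r = (-3 + r + r**2 - 240)/r = (-243 + r + r**2)/r)
-182486 + b(10) = -182486 + (1 + 10 - 243/10) = -182486 - 133/10 = -1824993/10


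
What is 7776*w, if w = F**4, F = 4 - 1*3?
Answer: 7776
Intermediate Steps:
F = 1 (F = 4 - 3 = 1)
w = 1 (w = 1**4 = 1)
7776*w = 7776*1 = 7776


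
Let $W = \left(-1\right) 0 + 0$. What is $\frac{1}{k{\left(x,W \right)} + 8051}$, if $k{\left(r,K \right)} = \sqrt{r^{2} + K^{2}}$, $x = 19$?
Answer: $\frac{1}{8070} \approx 0.00012392$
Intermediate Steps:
$W = 0$ ($W = 0 + 0 = 0$)
$k{\left(r,K \right)} = \sqrt{K^{2} + r^{2}}$
$\frac{1}{k{\left(x,W \right)} + 8051} = \frac{1}{\sqrt{0^{2} + 19^{2}} + 8051} = \frac{1}{\sqrt{0 + 361} + 8051} = \frac{1}{\sqrt{361} + 8051} = \frac{1}{19 + 8051} = \frac{1}{8070}$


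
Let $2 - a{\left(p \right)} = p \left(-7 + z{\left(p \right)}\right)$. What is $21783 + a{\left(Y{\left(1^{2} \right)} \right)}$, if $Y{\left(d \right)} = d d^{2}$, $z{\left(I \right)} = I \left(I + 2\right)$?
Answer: $21789$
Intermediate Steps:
$z{\left(I \right)} = I \left(2 + I\right)$
$Y{\left(d \right)} = d^{3}$
$a{\left(p \right)} = 2 - p \left(-7 + p \left(2 + p\right)\right)$
$21783 + a{\left(Y{\left(1^{2} \right)} \right)} = 21783 + \left(2 + 7 \left(1^{2}\right)^{3} - \left(\left(1^{2}\right)^{3}\right)^{2} \left(2 + \left(1^{2}\right)^{3}\right)\right) = 21783 + \left(2 + 7 \cdot 1^{3} - \left(1^{3}\right)^{2} \left(2 + 1^{3}\right)\right) = 21783 + \left(2 + 7 \cdot 1 - 1^{2} \left(2 + 1\right)\right) = 21783 + \left(2 + 7 - 1 \cdot 3\right) = 21783 + \left(2 + 7 - 3\right) = 21783 + 6 = 21789$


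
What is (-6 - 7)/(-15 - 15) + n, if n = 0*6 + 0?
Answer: 13/30 ≈ 0.43333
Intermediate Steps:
n = 0 (n = 0 + 0 = 0)
(-6 - 7)/(-15 - 15) + n = (-6 - 7)/(-15 - 15) + 0 = -13/(-30) + 0 = -1/30*(-13) + 0 = 13/30 + 0 = 13/30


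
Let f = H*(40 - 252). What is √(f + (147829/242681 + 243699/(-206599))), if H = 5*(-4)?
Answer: 2*√2664252706725639865307982/50137651919 ≈ 65.111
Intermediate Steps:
H = -20
f = 4240 (f = -20*(40 - 252) = -20*(-212) = 4240)
√(f + (147829/242681 + 243699/(-206599))) = √(4240 + (147829/242681 + 243699/(-206599))) = √(4240 + (147829*(1/242681) + 243699*(-1/206599))) = √(4240 + (147829/242681 - 243699/206599)) = √(4240 - 28599793448/50137651919) = √(212555044343112/50137651919) = 2*√2664252706725639865307982/50137651919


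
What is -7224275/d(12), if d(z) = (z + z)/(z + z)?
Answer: -7224275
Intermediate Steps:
d(z) = 1 (d(z) = (2*z)/((2*z)) = (2*z)*(1/(2*z)) = 1)
-7224275/d(12) = -7224275/1 = -7224275*1 = -7224275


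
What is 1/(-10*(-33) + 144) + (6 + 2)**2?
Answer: 30337/474 ≈ 64.002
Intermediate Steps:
1/(-10*(-33) + 144) + (6 + 2)**2 = 1/(330 + 144) + 8**2 = 1/474 + 64 = 30337/474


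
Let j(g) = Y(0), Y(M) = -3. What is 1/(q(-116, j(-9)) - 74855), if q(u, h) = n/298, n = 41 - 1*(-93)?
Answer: -149/11153328 ≈ -1.3359e-5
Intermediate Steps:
n = 134 (n = 41 + 93 = 134)
j(g) = -3
q(u, h) = 67/149 (q(u, h) = 134/298 = 134*(1/298) = 67/149)
1/(q(-116, j(-9)) - 74855) = 1/(67/149 - 74855) = 1/(-11153328/149) = -149/11153328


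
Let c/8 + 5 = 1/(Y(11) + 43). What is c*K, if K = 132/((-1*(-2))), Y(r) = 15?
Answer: -76296/29 ≈ -2630.9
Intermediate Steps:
K = 66 (K = 132/2 = 132*(1/2) = 66)
c = -1156/29 (c = -40 + 8/(15 + 43) = -40 + 8/58 = -40 + 8*(1/58) = -40 + 4/29 = -1156/29 ≈ -39.862)
c*K = -1156/29*66 = -76296/29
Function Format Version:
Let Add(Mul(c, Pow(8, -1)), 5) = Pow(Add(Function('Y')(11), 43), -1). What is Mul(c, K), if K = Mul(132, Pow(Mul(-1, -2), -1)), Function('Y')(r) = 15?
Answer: Rational(-76296, 29) ≈ -2630.9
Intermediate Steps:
K = 66 (K = Mul(132, Pow(2, -1)) = Mul(132, Rational(1, 2)) = 66)
c = Rational(-1156, 29) (c = Add(-40, Mul(8, Pow(Add(15, 43), -1))) = Add(-40, Mul(8, Pow(58, -1))) = Add(-40, Mul(8, Rational(1, 58))) = Add(-40, Rational(4, 29)) = Rational(-1156, 29) ≈ -39.862)
Mul(c, K) = Mul(Rational(-1156, 29), 66) = Rational(-76296, 29)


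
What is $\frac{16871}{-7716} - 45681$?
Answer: $- \frac{352491467}{7716} \approx -45683.0$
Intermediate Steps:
$\frac{16871}{-7716} - 45681 = 16871 \left(- \frac{1}{7716}\right) - 45681 = - \frac{16871}{7716} - 45681 = - \frac{352491467}{7716}$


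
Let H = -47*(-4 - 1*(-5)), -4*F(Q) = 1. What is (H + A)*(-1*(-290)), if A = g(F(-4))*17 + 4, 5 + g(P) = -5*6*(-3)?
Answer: 406580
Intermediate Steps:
F(Q) = -¼ (F(Q) = -¼*1 = -¼)
g(P) = 85 (g(P) = -5 - 5*6*(-3) = -5 - 30*(-3) = -5 + 90 = 85)
H = -47 (H = -47*(-4 + 5) = -47*1 = -47)
A = 1449 (A = 85*17 + 4 = 1445 + 4 = 1449)
(H + A)*(-1*(-290)) = (-47 + 1449)*(-1*(-290)) = 1402*290 = 406580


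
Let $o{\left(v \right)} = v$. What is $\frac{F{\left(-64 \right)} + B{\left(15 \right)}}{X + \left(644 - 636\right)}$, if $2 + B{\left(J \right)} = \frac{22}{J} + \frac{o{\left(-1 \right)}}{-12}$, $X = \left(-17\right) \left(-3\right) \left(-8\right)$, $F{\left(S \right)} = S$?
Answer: $\frac{1289}{8000} \approx 0.16112$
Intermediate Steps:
$X = -408$ ($X = 51 \left(-8\right) = -408$)
$B{\left(J \right)} = - \frac{23}{12} + \frac{22}{J}$ ($B{\left(J \right)} = -2 + \left(\frac{22}{J} - \frac{1}{-12}\right) = -2 + \left(\frac{22}{J} - - \frac{1}{12}\right) = -2 + \left(\frac{22}{J} + \frac{1}{12}\right) = -2 + \left(\frac{1}{12} + \frac{22}{J}\right) = - \frac{23}{12} + \frac{22}{J}$)
$\frac{F{\left(-64 \right)} + B{\left(15 \right)}}{X + \left(644 - 636\right)} = \frac{-64 - \left(\frac{23}{12} - \frac{22}{15}\right)}{-408 + \left(644 - 636\right)} = \frac{-64 + \left(- \frac{23}{12} + 22 \cdot \frac{1}{15}\right)}{-408 + \left(644 - 636\right)} = \frac{-64 + \left(- \frac{23}{12} + \frac{22}{15}\right)}{-408 + 8} = \frac{-64 - \frac{9}{20}}{-400} = \left(- \frac{1289}{20}\right) \left(- \frac{1}{400}\right) = \frac{1289}{8000}$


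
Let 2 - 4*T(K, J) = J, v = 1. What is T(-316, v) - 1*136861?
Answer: -547443/4 ≈ -1.3686e+5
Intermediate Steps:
T(K, J) = 1/2 - J/4
T(-316, v) - 1*136861 = (1/2 - 1/4*1) - 1*136861 = (1/2 - 1/4) - 136861 = 1/4 - 136861 = -547443/4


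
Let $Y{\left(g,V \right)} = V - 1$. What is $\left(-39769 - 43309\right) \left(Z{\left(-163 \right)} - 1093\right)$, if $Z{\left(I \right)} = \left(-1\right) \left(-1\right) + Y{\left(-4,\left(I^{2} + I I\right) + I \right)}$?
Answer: $-4310252796$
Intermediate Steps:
$Y{\left(g,V \right)} = -1 + V$ ($Y{\left(g,V \right)} = V - 1 = -1 + V$)
$Z{\left(I \right)} = I + 2 I^{2}$ ($Z{\left(I \right)} = \left(-1\right) \left(-1\right) - \left(1 - I - I^{2} - I I\right) = 1 - \left(1 - I - 2 I^{2}\right) = 1 + \left(-1 + I + 2 I^{2}\right) = I + 2 I^{2}$)
$\left(-39769 - 43309\right) \left(Z{\left(-163 \right)} - 1093\right) = \left(-39769 - 43309\right) \left(- 163 \left(1 + 2 \left(-163\right)\right) - 1093\right) = - 83078 \left(- 163 \left(1 - 326\right) - 1093\right) = - 83078 \left(\left(-163\right) \left(-325\right) - 1093\right) = - 83078 \left(52975 - 1093\right) = \left(-83078\right) 51882 = -4310252796$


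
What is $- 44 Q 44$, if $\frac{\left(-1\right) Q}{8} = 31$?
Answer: $480128$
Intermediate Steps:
$Q = -248$ ($Q = \left(-8\right) 31 = -248$)
$- 44 Q 44 = - 44 \left(-248\right) 44 = - \left(-10912\right) 44 = \left(-1\right) \left(-480128\right) = 480128$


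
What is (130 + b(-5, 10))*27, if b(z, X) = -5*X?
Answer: 2160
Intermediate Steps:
(130 + b(-5, 10))*27 = (130 - 5*10)*27 = (130 - 50)*27 = 80*27 = 2160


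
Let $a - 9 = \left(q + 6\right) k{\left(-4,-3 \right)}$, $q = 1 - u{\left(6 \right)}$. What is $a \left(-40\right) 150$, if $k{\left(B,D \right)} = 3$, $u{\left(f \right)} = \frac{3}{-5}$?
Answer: $-190800$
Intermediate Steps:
$u{\left(f \right)} = - \frac{3}{5}$ ($u{\left(f \right)} = 3 \left(- \frac{1}{5}\right) = - \frac{3}{5}$)
$q = \frac{8}{5}$ ($q = 1 - - \frac{3}{5} = 1 + \frac{3}{5} = \frac{8}{5} \approx 1.6$)
$a = \frac{159}{5}$ ($a = 9 + \left(\frac{8}{5} + 6\right) 3 = 9 + \frac{38}{5} \cdot 3 = 9 + \frac{114}{5} = \frac{159}{5} \approx 31.8$)
$a \left(-40\right) 150 = \frac{159}{5} \left(-40\right) 150 = \left(-1272\right) 150 = -190800$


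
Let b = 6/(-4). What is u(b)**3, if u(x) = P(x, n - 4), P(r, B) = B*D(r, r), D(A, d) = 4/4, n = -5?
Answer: -729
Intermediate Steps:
D(A, d) = 1 (D(A, d) = 4*(1/4) = 1)
b = -3/2 (b = 6*(-1/4) = -3/2 ≈ -1.5000)
P(r, B) = B (P(r, B) = B*1 = B)
u(x) = -9 (u(x) = -5 - 4 = -9)
u(b)**3 = (-9)**3 = -729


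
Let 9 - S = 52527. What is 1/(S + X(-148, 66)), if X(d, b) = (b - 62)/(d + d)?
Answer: -74/3886333 ≈ -1.9041e-5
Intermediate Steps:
S = -52518 (S = 9 - 1*52527 = 9 - 52527 = -52518)
X(d, b) = (-62 + b)/(2*d) (X(d, b) = (-62 + b)/((2*d)) = (-62 + b)*(1/(2*d)) = (-62 + b)/(2*d))
1/(S + X(-148, 66)) = 1/(-52518 + (½)*(-62 + 66)/(-148)) = 1/(-52518 + (½)*(-1/148)*4) = 1/(-52518 - 1/74) = 1/(-3886333/74) = -74/3886333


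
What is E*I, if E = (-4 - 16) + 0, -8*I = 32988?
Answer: 82470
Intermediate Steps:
I = -8247/2 (I = -⅛*32988 = -8247/2 ≈ -4123.5)
E = -20 (E = -20 + 0 = -20)
E*I = -20*(-8247/2) = 82470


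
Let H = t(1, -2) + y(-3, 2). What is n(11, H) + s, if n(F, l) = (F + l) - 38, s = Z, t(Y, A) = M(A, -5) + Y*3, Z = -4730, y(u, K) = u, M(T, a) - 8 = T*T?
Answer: -4745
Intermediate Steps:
M(T, a) = 8 + T**2 (M(T, a) = 8 + T*T = 8 + T**2)
t(Y, A) = 8 + A**2 + 3*Y (t(Y, A) = (8 + A**2) + Y*3 = (8 + A**2) + 3*Y = 8 + A**2 + 3*Y)
H = 12 (H = (8 + (-2)**2 + 3*1) - 3 = (8 + 4 + 3) - 3 = 15 - 3 = 12)
s = -4730
n(F, l) = -38 + F + l
n(11, H) + s = (-38 + 11 + 12) - 4730 = -15 - 4730 = -4745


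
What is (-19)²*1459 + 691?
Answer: 527390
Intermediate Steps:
(-19)²*1459 + 691 = 361*1459 + 691 = 526699 + 691 = 527390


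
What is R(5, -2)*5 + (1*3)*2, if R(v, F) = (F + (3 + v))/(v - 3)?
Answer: 21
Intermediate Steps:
R(v, F) = (3 + F + v)/(-3 + v)
R(5, -2)*5 + (1*3)*2 = ((3 - 2 + 5)/(-3 + 5))*5 + (1*3)*2 = (6/2)*5 + 3*2 = ((½)*6)*5 + 6 = 3*5 + 6 = 15 + 6 = 21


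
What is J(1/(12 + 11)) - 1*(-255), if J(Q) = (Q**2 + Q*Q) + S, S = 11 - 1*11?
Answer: 134897/529 ≈ 255.00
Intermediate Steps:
S = 0 (S = 11 - 11 = 0)
J(Q) = 2*Q**2 (J(Q) = (Q**2 + Q*Q) + 0 = (Q**2 + Q**2) + 0 = 2*Q**2 + 0 = 2*Q**2)
J(1/(12 + 11)) - 1*(-255) = 2*(1/(12 + 11))**2 - 1*(-255) = 2*(1/23)**2 + 255 = 2*(1/529) + 255 = 2/529 + 255 = 134897/529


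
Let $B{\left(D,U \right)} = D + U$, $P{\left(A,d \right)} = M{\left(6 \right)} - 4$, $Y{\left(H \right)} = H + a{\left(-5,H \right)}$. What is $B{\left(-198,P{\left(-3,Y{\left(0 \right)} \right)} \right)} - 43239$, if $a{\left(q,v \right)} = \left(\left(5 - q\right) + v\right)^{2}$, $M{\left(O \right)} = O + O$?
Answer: $-43429$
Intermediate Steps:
$M{\left(O \right)} = 2 O$
$a{\left(q,v \right)} = \left(5 + v - q\right)^{2}$
$Y{\left(H \right)} = H + \left(10 + H\right)^{2}$ ($Y{\left(H \right)} = H + \left(5 + H - -5\right)^{2} = H + \left(5 + H + 5\right)^{2} = H + \left(10 + H\right)^{2}$)
$P{\left(A,d \right)} = 8$ ($P{\left(A,d \right)} = 2 \cdot 6 - 4 = 12 - 4 = 8$)
$B{\left(-198,P{\left(-3,Y{\left(0 \right)} \right)} \right)} - 43239 = \left(-198 + 8\right) - 43239 = -190 - 43239 = -43429$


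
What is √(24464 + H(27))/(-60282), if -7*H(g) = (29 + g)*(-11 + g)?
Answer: -26/10047 ≈ -0.0025878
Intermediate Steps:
H(g) = -(-11 + g)*(29 + g)/7 (H(g) = -(29 + g)*(-11 + g)/7 = -(-11 + g)*(29 + g)/7)
√(24464 + H(27))/(-60282) = √(24464 + (319/7 - 18/7*27 - ⅐*27²))/(-60282) = √(24464 + (319/7 - 486/7 - ⅐*729))*(-1/60282) = √(24464 + (319/7 - 486/7 - 729/7))*(-1/60282) = √(24464 - 128)*(-1/60282) = √24336*(-1/60282) = 156*(-1/60282) = -26/10047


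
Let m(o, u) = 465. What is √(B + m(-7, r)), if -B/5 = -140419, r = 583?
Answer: 4*√43910 ≈ 838.19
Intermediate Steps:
B = 702095 (B = -5*(-140419) = 702095)
√(B + m(-7, r)) = √(702095 + 465) = √702560 = 4*√43910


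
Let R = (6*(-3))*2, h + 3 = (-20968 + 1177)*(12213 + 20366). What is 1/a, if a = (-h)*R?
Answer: -1/23211755712 ≈ -4.3082e-11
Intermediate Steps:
h = -644770992 (h = -3 + (-20968 + 1177)*(12213 + 20366) = -3 - 19791*32579 = -3 - 644770989 = -644770992)
R = -36 (R = -18*2 = -36)
a = -23211755712 (a = -1*(-644770992)*(-36) = 644770992*(-36) = -23211755712)
1/a = 1/(-23211755712) = -1/23211755712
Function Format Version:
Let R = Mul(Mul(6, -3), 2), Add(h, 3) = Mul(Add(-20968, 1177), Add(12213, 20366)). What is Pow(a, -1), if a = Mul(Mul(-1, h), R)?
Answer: Rational(-1, 23211755712) ≈ -4.3082e-11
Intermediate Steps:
h = -644770992 (h = Add(-3, Mul(Add(-20968, 1177), Add(12213, 20366))) = Add(-3, Mul(-19791, 32579)) = Add(-3, -644770989) = -644770992)
R = -36 (R = Mul(-18, 2) = -36)
a = -23211755712 (a = Mul(Mul(-1, -644770992), -36) = Mul(644770992, -36) = -23211755712)
Pow(a, -1) = Pow(-23211755712, -1) = Rational(-1, 23211755712)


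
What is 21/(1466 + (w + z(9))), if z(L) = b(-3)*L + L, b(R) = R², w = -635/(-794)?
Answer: 5558/412033 ≈ 0.013489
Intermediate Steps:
w = 635/794 (w = -635*(-1/794) = 635/794 ≈ 0.79975)
z(L) = 10*L (z(L) = (-3)²*L + L = 9*L + L = 10*L)
21/(1466 + (w + z(9))) = 21/(1466 + (635/794 + 10*9)) = 21/(1466 + (635/794 + 90)) = 21/(1466 + 72095/794) = 21/(1236099/794) = 21*(794/1236099) = 5558/412033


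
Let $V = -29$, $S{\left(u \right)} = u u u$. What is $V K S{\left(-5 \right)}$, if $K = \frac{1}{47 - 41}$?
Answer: $\frac{3625}{6} \approx 604.17$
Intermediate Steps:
$K = \frac{1}{6} \approx 0.16667$
$S{\left(u \right)} = u^{3}$ ($S{\left(u \right)} = u^{2} u = u^{3}$)
$V K S{\left(-5 \right)} = \left(-29\right) \frac{1}{6} \left(-5\right)^{3} = \left(- \frac{29}{6}\right) \left(-125\right) = \frac{3625}{6}$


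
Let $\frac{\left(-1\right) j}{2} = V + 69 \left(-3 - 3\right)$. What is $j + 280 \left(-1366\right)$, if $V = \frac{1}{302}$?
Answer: $- \frac{57629453}{151} \approx -3.8165 \cdot 10^{5}$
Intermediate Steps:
$V = \frac{1}{302} \approx 0.0033113$
$j = \frac{125027}{151}$ ($j = - 2 \left(\frac{1}{302} + 69 \left(-3 - 3\right)\right) = - 2 \left(\frac{1}{302} + 69 \left(-6\right)\right) = - 2 \left(\frac{1}{302} - 414\right) = \left(-2\right) \left(- \frac{125027}{302}\right) = \frac{125027}{151} \approx 827.99$)
$j + 280 \left(-1366\right) = \frac{125027}{151} + 280 \left(-1366\right) = \frac{125027}{151} - 382480 = - \frac{57629453}{151}$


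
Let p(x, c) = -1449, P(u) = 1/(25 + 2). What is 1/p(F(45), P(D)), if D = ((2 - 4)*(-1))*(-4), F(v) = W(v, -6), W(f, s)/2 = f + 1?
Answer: -1/1449 ≈ -0.00069013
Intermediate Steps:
W(f, s) = 2 + 2*f (W(f, s) = 2*(f + 1) = 2*(1 + f) = 2 + 2*f)
F(v) = 2 + 2*v
D = -8 (D = -2*(-1)*(-4) = 2*(-4) = -8)
P(u) = 1/27
1/p(F(45), P(D)) = 1/(-1449) = -1/1449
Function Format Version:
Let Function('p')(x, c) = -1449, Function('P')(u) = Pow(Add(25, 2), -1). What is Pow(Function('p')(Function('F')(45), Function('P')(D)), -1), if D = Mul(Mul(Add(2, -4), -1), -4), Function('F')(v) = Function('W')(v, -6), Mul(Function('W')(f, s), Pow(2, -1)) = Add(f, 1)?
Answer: Rational(-1, 1449) ≈ -0.00069013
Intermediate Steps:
Function('W')(f, s) = Add(2, Mul(2, f)) (Function('W')(f, s) = Mul(2, Add(f, 1)) = Mul(2, Add(1, f)) = Add(2, Mul(2, f)))
Function('F')(v) = Add(2, Mul(2, v))
D = -8 (D = Mul(Mul(-2, -1), -4) = Mul(2, -4) = -8)
Function('P')(u) = Rational(1, 27) (Function('P')(u) = Pow(27, -1) = Rational(1, 27))
Pow(Function('p')(Function('F')(45), Function('P')(D)), -1) = Pow(-1449, -1) = Rational(-1, 1449)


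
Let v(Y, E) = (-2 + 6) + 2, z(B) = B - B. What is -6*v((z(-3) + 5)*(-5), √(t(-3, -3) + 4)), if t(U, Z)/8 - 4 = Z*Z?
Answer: -36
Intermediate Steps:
z(B) = 0
t(U, Z) = 32 + 8*Z² (t(U, Z) = 32 + 8*(Z*Z) = 32 + 8*Z²)
v(Y, E) = 6 (v(Y, E) = 4 + 2 = 6)
-6*v((z(-3) + 5)*(-5), √(t(-3, -3) + 4)) = -6*6 = -36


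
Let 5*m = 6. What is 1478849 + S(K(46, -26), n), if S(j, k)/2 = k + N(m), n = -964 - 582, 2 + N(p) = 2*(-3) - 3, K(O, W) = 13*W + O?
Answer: 1475735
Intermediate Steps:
m = 6/5 (m = (⅕)*6 = 6/5 ≈ 1.2000)
K(O, W) = O + 13*W
N(p) = -11 (N(p) = -2 + (2*(-3) - 3) = -2 + (-6 - 3) = -2 - 9 = -11)
n = -1546
S(j, k) = -22 + 2*k (S(j, k) = 2*(k - 11) = 2*(-11 + k) = -22 + 2*k)
1478849 + S(K(46, -26), n) = 1478849 + (-22 + 2*(-1546)) = 1478849 + (-22 - 3092) = 1478849 - 3114 = 1475735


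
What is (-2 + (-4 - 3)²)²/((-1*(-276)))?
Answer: 2209/276 ≈ 8.0036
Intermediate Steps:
(-2 + (-4 - 3)²)²/((-1*(-276))) = (-2 + (-7)²)²/276 = (-2 + 49)²*(1/276) = 47²*(1/276) = 2209*(1/276) = 2209/276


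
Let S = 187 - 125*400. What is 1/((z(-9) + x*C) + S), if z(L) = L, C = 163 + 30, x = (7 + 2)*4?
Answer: -1/42874 ≈ -2.3324e-5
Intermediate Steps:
S = -49813 (S = 187 - 50000 = -49813)
x = 36 (x = 9*4 = 36)
C = 193
1/((z(-9) + x*C) + S) = 1/((-9 + 36*193) - 49813) = 1/((-9 + 6948) - 49813) = 1/(6939 - 49813) = 1/(-42874) = -1/42874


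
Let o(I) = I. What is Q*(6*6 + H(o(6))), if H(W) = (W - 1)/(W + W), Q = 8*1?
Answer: 874/3 ≈ 291.33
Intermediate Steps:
Q = 8
H(W) = (-1 + W)/(2*W) (H(W) = (-1 + W)/((2*W)) = (-1 + W)*(1/(2*W)) = (-1 + W)/(2*W))
Q*(6*6 + H(o(6))) = 8*(6*6 + (½)*(-1 + 6)/6) = 8*(36 + (½)*(⅙)*5) = 8*(36 + 5/12) = 8*(437/12) = 874/3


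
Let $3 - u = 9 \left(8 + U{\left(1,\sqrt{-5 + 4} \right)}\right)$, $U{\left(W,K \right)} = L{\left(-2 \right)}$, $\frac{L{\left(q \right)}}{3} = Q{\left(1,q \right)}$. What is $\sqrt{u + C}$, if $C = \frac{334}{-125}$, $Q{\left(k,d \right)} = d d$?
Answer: $\frac{i \sqrt{112295}}{25} \approx 13.404 i$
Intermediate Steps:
$Q{\left(k,d \right)} = d^{2}$
$C = - \frac{334}{125}$ ($C = 334 \left(- \frac{1}{125}\right) = - \frac{334}{125} \approx -2.672$)
$L{\left(q \right)} = 3 q^{2}$
$U{\left(W,K \right)} = 12$ ($U{\left(W,K \right)} = 3 \left(-2\right)^{2} = 3 \cdot 4 = 12$)
$u = -177$ ($u = 3 - 9 \left(8 + 12\right) = 3 - 9 \cdot 20 = 3 - 180 = -177$)
$\sqrt{u + C} = \sqrt{-177 - \frac{334}{125}} = \sqrt{- \frac{22459}{125}} = \frac{i \sqrt{112295}}{25}$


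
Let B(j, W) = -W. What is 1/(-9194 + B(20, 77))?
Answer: -1/9271 ≈ -0.00010786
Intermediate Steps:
1/(-9194 + B(20, 77)) = 1/(-9194 - 1*77) = 1/(-9194 - 77) = 1/(-9271) = -1/9271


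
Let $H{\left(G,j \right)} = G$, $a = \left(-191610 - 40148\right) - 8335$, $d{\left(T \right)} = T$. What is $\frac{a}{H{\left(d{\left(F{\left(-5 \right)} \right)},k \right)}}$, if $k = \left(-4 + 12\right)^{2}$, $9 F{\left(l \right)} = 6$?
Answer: $- \frac{720279}{2} \approx -3.6014 \cdot 10^{5}$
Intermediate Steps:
$F{\left(l \right)} = \frac{2}{3}$ ($F{\left(l \right)} = \frac{1}{9} \cdot 6 = \frac{2}{3}$)
$k = 64$ ($k = 8^{2} = 64$)
$a = -240093$ ($a = -231758 - 8335 = -240093$)
$\frac{a}{H{\left(d{\left(F{\left(-5 \right)} \right)},k \right)}} = - \frac{240093}{\frac{2}{3}} = \left(-240093\right) \frac{3}{2} = - \frac{720279}{2}$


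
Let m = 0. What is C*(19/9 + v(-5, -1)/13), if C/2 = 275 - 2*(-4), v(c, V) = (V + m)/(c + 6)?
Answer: 134708/117 ≈ 1151.3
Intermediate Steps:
v(c, V) = V/(6 + c) (v(c, V) = (V + 0)/(c + 6) = V/(6 + c))
C = 566 (C = 2*(275 - 2*(-4)) = 2*(275 + 8) = 2*283 = 566)
C*(19/9 + v(-5, -1)/13) = 566*(19/9 - 1/(6 - 5)/13) = 566*(19*(⅑) - 1/1*(1/13)) = 566*(19/9 - 1*1*(1/13)) = 566*(19/9 - 1*1/13) = 566*(19/9 - 1/13) = 566*(238/117) = 134708/117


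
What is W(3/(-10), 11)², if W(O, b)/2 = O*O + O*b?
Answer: 103041/2500 ≈ 41.216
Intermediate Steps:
W(O, b) = 2*O² + 2*O*b (W(O, b) = 2*(O*O + O*b) = 2*(O² + O*b) = 2*O² + 2*O*b)
W(3/(-10), 11)² = (2*(3/(-10))*(3/(-10) + 11))² = (2*(3*(-⅒))*(3*(-⅒) + 11))² = (2*(-3/10)*(-3/10 + 11))² = (2*(-3/10)*(107/10))² = (-321/50)² = 103041/2500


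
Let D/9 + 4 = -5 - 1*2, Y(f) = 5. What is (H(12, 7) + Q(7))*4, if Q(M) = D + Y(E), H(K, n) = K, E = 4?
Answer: -328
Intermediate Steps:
D = -99 (D = -36 + 9*(-5 - 1*2) = -36 + 9*(-5 - 2) = -36 + 9*(-7) = -36 - 63 = -99)
Q(M) = -94 (Q(M) = -99 + 5 = -94)
(H(12, 7) + Q(7))*4 = (12 - 94)*4 = -82*4 = -328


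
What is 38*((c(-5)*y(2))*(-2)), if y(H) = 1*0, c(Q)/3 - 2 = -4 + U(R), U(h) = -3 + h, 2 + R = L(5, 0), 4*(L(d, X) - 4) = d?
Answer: 0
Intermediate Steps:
L(d, X) = 4 + d/4
R = 13/4 (R = -2 + (4 + (1/4)*5) = -2 + (4 + 5/4) = -2 + 21/4 = 13/4 ≈ 3.2500)
c(Q) = -21/4 (c(Q) = 6 + 3*(-4 + (-3 + 13/4)) = 6 + 3*(-4 + 1/4) = 6 + 3*(-15/4) = 6 - 45/4 = -21/4)
y(H) = 0
38*((c(-5)*y(2))*(-2)) = 38*(-21/4*0*(-2)) = 38*(0*(-2)) = 38*0 = 0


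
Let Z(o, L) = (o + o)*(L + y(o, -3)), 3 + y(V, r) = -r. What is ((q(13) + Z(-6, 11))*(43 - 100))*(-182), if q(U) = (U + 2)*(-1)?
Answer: -1524978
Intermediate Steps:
y(V, r) = -3 - r
Z(o, L) = 2*L*o (Z(o, L) = (o + o)*(L + (-3 - 1*(-3))) = (2*o)*(L + (-3 + 3)) = (2*o)*(L + 0) = (2*o)*L = 2*L*o)
q(U) = -2 - U (q(U) = (2 + U)*(-1) = -2 - U)
((q(13) + Z(-6, 11))*(43 - 100))*(-182) = (((-2 - 1*13) + 2*11*(-6))*(43 - 100))*(-182) = (((-2 - 13) - 132)*(-57))*(-182) = ((-15 - 132)*(-57))*(-182) = -147*(-57)*(-182) = 8379*(-182) = -1524978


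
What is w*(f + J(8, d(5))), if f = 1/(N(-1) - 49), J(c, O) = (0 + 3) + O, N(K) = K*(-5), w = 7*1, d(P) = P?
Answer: 2457/44 ≈ 55.841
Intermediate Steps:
w = 7
N(K) = -5*K
J(c, O) = 3 + O
f = -1/44 (f = 1/(-5*(-1) - 49) = 1/(5 - 49) = 1/(-44) = -1/44 ≈ -0.022727)
w*(f + J(8, d(5))) = 7*(-1/44 + (3 + 5)) = 7*(-1/44 + 8) = 7*(351/44) = 2457/44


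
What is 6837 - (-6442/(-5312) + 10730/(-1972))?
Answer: 308895147/45152 ≈ 6841.2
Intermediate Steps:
6837 - (-6442/(-5312) + 10730/(-1972)) = 6837 - (-6442*(-1/5312) + 10730*(-1/1972)) = 6837 - (3221/2656 - 185/34) = 6837 - 1*(-190923/45152) = 6837 + 190923/45152 = 308895147/45152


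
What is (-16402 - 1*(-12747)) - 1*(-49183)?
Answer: 45528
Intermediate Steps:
(-16402 - 1*(-12747)) - 1*(-49183) = (-16402 + 12747) + 49183 = -3655 + 49183 = 45528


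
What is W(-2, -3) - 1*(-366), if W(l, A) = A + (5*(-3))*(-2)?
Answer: 393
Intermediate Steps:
W(l, A) = 30 + A (W(l, A) = A - 15*(-2) = A + 30 = 30 + A)
W(-2, -3) - 1*(-366) = (30 - 3) - 1*(-366) = 27 + 366 = 393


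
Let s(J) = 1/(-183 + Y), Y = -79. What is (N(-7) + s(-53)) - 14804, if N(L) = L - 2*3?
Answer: -3882055/262 ≈ -14817.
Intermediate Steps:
N(L) = -6 + L (N(L) = L - 6 = -6 + L)
s(J) = -1/262 (s(J) = 1/(-183 - 79) = 1/(-262) = -1/262)
(N(-7) + s(-53)) - 14804 = ((-6 - 7) - 1/262) - 14804 = (-13 - 1/262) - 14804 = -3407/262 - 14804 = -3882055/262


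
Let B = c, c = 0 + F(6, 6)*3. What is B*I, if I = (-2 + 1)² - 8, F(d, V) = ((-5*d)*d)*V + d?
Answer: 22554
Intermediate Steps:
F(d, V) = d - 5*V*d² (F(d, V) = (-5*d²)*V + d = -5*V*d² + d = d - 5*V*d²)
c = -3222 (c = 0 + (6*(1 - 5*6*6))*3 = 0 + (6*(1 - 180))*3 = 0 + (6*(-179))*3 = 0 - 1074*3 = 0 - 3222 = -3222)
B = -3222
I = -7 (I = (-1)² - 8 = 1 - 8 = -7)
B*I = -3222*(-7) = 22554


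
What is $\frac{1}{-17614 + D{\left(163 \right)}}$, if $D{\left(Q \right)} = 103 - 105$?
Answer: $- \frac{1}{17616} \approx -5.6767 \cdot 10^{-5}$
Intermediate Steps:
$D{\left(Q \right)} = -2$ ($D{\left(Q \right)} = 103 - 105 = -2$)
$\frac{1}{-17614 + D{\left(163 \right)}} = \frac{1}{-17614 - 2} = \frac{1}{-17616} = - \frac{1}{17616}$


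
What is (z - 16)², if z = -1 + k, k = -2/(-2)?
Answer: 256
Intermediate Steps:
k = 1 (k = -2*(-½) = 1)
z = 0 (z = -1 + 1 = 0)
(z - 16)² = (0 - 16)² = (-16)² = 256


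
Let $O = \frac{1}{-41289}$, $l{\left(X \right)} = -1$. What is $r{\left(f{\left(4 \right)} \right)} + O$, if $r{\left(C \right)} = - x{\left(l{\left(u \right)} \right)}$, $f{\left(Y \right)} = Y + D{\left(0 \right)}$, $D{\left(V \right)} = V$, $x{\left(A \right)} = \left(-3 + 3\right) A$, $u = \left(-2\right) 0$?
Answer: $- \frac{1}{41289} \approx -2.422 \cdot 10^{-5}$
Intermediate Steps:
$u = 0$
$x{\left(A \right)} = 0$ ($x{\left(A \right)} = 0 A = 0$)
$f{\left(Y \right)} = Y$ ($f{\left(Y \right)} = Y + 0 = Y$)
$r{\left(C \right)} = 0$ ($r{\left(C \right)} = \left(-1\right) 0 = 0$)
$O = - \frac{1}{41289} \approx -2.422 \cdot 10^{-5}$
$r{\left(f{\left(4 \right)} \right)} + O = 0 - \frac{1}{41289} = - \frac{1}{41289}$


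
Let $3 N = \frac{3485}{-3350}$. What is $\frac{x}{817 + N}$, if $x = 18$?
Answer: $\frac{36180}{1641473} \approx 0.022041$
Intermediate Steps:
$N = - \frac{697}{2010}$ ($N = \frac{3485 \frac{1}{-3350}}{3} = \frac{3485 \left(- \frac{1}{3350}\right)}{3} = \frac{1}{3} \left(- \frac{697}{670}\right) = - \frac{697}{2010} \approx -0.34677$)
$\frac{x}{817 + N} = \frac{1}{817 - \frac{697}{2010}} \cdot 18 = \frac{1}{\frac{1641473}{2010}} \cdot 18 = \frac{2010}{1641473} \cdot 18 = \frac{36180}{1641473}$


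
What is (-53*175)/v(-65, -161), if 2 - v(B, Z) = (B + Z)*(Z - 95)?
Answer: 9275/57854 ≈ 0.16032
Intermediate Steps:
v(B, Z) = 2 - (-95 + Z)*(B + Z) (v(B, Z) = 2 - (B + Z)*(Z - 95) = 2 - (B + Z)*(-95 + Z) = 2 - (-95 + Z)*(B + Z))
(-53*175)/v(-65, -161) = (-53*175)/(2 - 1*(-161)² + 95*(-65) + 95*(-161) - 1*(-65)*(-161)) = -9275/(2 - 1*25921 - 6175 - 15295 - 10465) = -9275/(2 - 25921 - 6175 - 15295 - 10465) = -9275/(-57854) = -9275*(-1/57854) = 9275/57854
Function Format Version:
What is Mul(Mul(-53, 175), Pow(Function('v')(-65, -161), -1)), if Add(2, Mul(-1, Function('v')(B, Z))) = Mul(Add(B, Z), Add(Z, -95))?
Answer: Rational(9275, 57854) ≈ 0.16032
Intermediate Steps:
Function('v')(B, Z) = Add(2, Mul(-1, Add(-95, Z), Add(B, Z))) (Function('v')(B, Z) = Add(2, Mul(-1, Mul(Add(B, Z), Add(Z, -95)))) = Add(2, Mul(-1, Mul(Add(B, Z), Add(-95, Z)))) = Add(2, Mul(-1, Mul(Add(-95, Z), Add(B, Z)))) = Add(2, Mul(-1, Add(-95, Z), Add(B, Z))))
Mul(Mul(-53, 175), Pow(Function('v')(-65, -161), -1)) = Mul(Mul(-53, 175), Pow(Add(2, Mul(-1, Pow(-161, 2)), Mul(95, -65), Mul(95, -161), Mul(-1, -65, -161)), -1)) = Mul(-9275, Pow(Add(2, Mul(-1, 25921), -6175, -15295, -10465), -1)) = Mul(-9275, Pow(Add(2, -25921, -6175, -15295, -10465), -1)) = Mul(-9275, Pow(-57854, -1)) = Mul(-9275, Rational(-1, 57854)) = Rational(9275, 57854)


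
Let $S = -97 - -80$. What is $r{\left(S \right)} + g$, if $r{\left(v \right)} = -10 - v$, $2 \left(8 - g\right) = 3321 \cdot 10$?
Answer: $-16590$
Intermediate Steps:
$g = -16597$ ($g = 8 - \frac{3321 \cdot 10}{2} = 8 - 16605 = -16597$)
$S = -17$ ($S = -97 + 80 = -17$)
$r{\left(S \right)} + g = \left(-10 - -17\right) - 16597 = \left(-10 + 17\right) - 16597 = 7 - 16597 = -16590$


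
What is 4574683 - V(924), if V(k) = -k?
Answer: 4575607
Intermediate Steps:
4574683 - V(924) = 4574683 - (-1)*924 = 4574683 - 1*(-924) = 4574683 + 924 = 4575607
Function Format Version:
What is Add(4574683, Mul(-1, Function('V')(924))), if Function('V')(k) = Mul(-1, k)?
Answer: 4575607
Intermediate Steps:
Add(4574683, Mul(-1, Function('V')(924))) = Add(4574683, Mul(-1, Mul(-1, 924))) = Add(4574683, Mul(-1, -924)) = Add(4574683, 924) = 4575607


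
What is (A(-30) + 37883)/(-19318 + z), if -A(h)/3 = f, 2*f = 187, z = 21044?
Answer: 75205/3452 ≈ 21.786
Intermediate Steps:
f = 187/2 (f = (1/2)*187 = 187/2 ≈ 93.500)
A(h) = -561/2 (A(h) = -3*187/2 = -561/2)
(A(-30) + 37883)/(-19318 + z) = (-561/2 + 37883)/(-19318 + 21044) = (75205/2)/1726 = (75205/2)*(1/1726) = 75205/3452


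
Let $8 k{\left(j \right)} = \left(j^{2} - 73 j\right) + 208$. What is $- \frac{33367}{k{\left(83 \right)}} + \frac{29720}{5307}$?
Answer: $- \frac{230963332}{918111} \approx -251.56$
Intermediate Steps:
$k{\left(j \right)} = 26 - \frac{73 j}{8} + \frac{j^{2}}{8}$ ($k{\left(j \right)} = \frac{\left(j^{2} - 73 j\right) + 208}{8} = \frac{208 + j^{2} - 73 j}{8} = 26 - \frac{73 j}{8} + \frac{j^{2}}{8}$)
$- \frac{33367}{k{\left(83 \right)}} + \frac{29720}{5307} = - \frac{33367}{26 - \frac{6059}{8} + \frac{83^{2}}{8}} + \frac{29720}{5307} = - \frac{33367}{26 - \frac{6059}{8} + \frac{1}{8} \cdot 6889} + 29720 \cdot \frac{1}{5307} = - \frac{33367}{26 - \frac{6059}{8} + \frac{6889}{8}} + \frac{29720}{5307} = - \frac{33367}{\frac{519}{4}} + \frac{29720}{5307} = \left(-33367\right) \frac{4}{519} + \frac{29720}{5307} = - \frac{133468}{519} + \frac{29720}{5307} = - \frac{230963332}{918111}$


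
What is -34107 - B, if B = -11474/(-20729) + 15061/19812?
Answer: -14007702829793/410682948 ≈ -34108.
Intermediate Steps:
B = 539522357/410682948 (B = -11474*(-1/20729) + 15061*(1/19812) = 11474/20729 + 15061/19812 = 539522357/410682948 ≈ 1.3137)
-34107 - B = -34107 - 1*539522357/410682948 = -34107 - 539522357/410682948 = -14007702829793/410682948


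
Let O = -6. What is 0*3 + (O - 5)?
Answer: -11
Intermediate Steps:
0*3 + (O - 5) = 0*3 + (-6 - 5) = 0 - 11 = -11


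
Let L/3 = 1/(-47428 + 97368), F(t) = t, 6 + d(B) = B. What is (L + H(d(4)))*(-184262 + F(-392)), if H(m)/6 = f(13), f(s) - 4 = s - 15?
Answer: -55330001541/24970 ≈ -2.2159e+6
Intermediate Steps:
d(B) = -6 + B
f(s) = -11 + s (f(s) = 4 + (s - 15) = 4 + (-15 + s) = -11 + s)
H(m) = 12 (H(m) = 6*(-11 + 13) = 6*2 = 12)
L = 3/49940 (L = 3/(-47428 + 97368) = 3/49940 ≈ 6.0072e-5)
(L + H(d(4)))*(-184262 + F(-392)) = (3/49940 + 12)*(-184262 - 392) = (599283/49940)*(-184654) = -55330001541/24970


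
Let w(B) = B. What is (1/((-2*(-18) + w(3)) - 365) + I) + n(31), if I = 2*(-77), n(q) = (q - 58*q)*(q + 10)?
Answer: -23667927/326 ≈ -72601.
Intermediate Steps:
n(q) = -57*q*(10 + q) (n(q) = (-57*q)*(10 + q) = -57*q*(10 + q))
I = -154
(1/((-2*(-18) + w(3)) - 365) + I) + n(31) = (1/((-2*(-18) + 3) - 365) - 154) - 57*31*(10 + 31) = (1/((36 + 3) - 365) - 154) - 57*31*41 = (1/(39 - 365) - 154) - 72447 = (1/(-326) - 154) - 72447 = (-1/326 - 154) - 72447 = -50205/326 - 72447 = -23667927/326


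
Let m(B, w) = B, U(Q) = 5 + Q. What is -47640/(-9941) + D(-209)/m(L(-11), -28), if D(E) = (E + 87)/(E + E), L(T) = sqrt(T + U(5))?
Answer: 47640/9941 - 61*I/209 ≈ 4.7923 - 0.29187*I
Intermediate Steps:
L(T) = sqrt(10 + T) (L(T) = sqrt(T + (5 + 5)) = sqrt(T + 10) = sqrt(10 + T))
D(E) = (87 + E)/(2*E) (D(E) = (87 + E)/((2*E)) = (87 + E)*(1/(2*E)) = (87 + E)/(2*E))
-47640/(-9941) + D(-209)/m(L(-11), -28) = -47640/(-9941) + ((1/2)*(87 - 209)/(-209))/(sqrt(10 - 11)) = -47640*(-1/9941) + ((1/2)*(-1/209)*(-122))/(sqrt(-1)) = 47640/9941 + 61/(209*I) = 47640/9941 + 61*(-I)/209 = 47640/9941 - 61*I/209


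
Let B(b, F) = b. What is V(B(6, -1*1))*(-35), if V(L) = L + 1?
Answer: -245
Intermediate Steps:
V(L) = 1 + L
V(B(6, -1*1))*(-35) = (1 + 6)*(-35) = 7*(-35) = -245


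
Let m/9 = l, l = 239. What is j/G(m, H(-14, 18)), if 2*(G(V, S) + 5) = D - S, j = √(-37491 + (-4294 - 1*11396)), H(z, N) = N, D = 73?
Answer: 2*I*√5909/15 ≈ 10.249*I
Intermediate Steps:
m = 2151 (m = 9*239 = 2151)
j = 3*I*√5909 (j = √(-37491 + (-4294 - 11396)) = √(-37491 - 15690) = √(-53181) = 3*I*√5909 ≈ 230.61*I)
G(V, S) = 63/2 - S/2 (G(V, S) = -5 + (73 - S)/2 = -5 + (73/2 - S/2) = 63/2 - S/2)
j/G(m, H(-14, 18)) = (3*I*√5909)/(63/2 - ½*18) = (3*I*√5909)/(63/2 - 9) = (3*I*√5909)/(45/2) = (3*I*√5909)*(2/45) = 2*I*√5909/15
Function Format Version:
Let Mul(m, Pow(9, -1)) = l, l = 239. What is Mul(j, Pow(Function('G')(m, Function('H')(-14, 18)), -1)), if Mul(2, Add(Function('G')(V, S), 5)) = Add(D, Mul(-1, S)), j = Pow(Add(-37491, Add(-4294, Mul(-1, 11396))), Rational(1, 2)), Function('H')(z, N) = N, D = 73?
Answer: Mul(Rational(2, 15), I, Pow(5909, Rational(1, 2))) ≈ Mul(10.249, I)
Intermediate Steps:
m = 2151 (m = Mul(9, 239) = 2151)
j = Mul(3, I, Pow(5909, Rational(1, 2))) (j = Pow(Add(-37491, Add(-4294, -11396)), Rational(1, 2)) = Pow(Add(-37491, -15690), Rational(1, 2)) = Pow(-53181, Rational(1, 2)) = Mul(3, I, Pow(5909, Rational(1, 2))) ≈ Mul(230.61, I))
Function('G')(V, S) = Add(Rational(63, 2), Mul(Rational(-1, 2), S)) (Function('G')(V, S) = Add(-5, Mul(Rational(1, 2), Add(73, Mul(-1, S)))) = Add(-5, Add(Rational(73, 2), Mul(Rational(-1, 2), S))) = Add(Rational(63, 2), Mul(Rational(-1, 2), S)))
Mul(j, Pow(Function('G')(m, Function('H')(-14, 18)), -1)) = Mul(Mul(3, I, Pow(5909, Rational(1, 2))), Pow(Add(Rational(63, 2), Mul(Rational(-1, 2), 18)), -1)) = Mul(Mul(3, I, Pow(5909, Rational(1, 2))), Pow(Add(Rational(63, 2), -9), -1)) = Mul(Mul(3, I, Pow(5909, Rational(1, 2))), Pow(Rational(45, 2), -1)) = Mul(Mul(3, I, Pow(5909, Rational(1, 2))), Rational(2, 45)) = Mul(Rational(2, 15), I, Pow(5909, Rational(1, 2)))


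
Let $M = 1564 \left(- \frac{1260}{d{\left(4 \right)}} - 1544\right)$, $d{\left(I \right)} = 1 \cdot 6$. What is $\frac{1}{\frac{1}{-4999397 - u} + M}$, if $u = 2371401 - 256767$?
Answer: $- \frac{7114031}{19515608224937} \approx -3.6453 \cdot 10^{-7}$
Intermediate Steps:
$d{\left(I \right)} = 6$
$u = 2114634$
$M = -2743256$ ($M = 1564 \left(- \frac{1260}{6} - 1544\right) = 1564 \left(\left(-1260\right) \frac{1}{6} - 1544\right) = 1564 \left(-210 - 1544\right) = 1564 \left(-1754\right) = -2743256$)
$\frac{1}{\frac{1}{-4999397 - u} + M} = \frac{1}{\frac{1}{-4999397 - 2114634} - 2743256} = \frac{1}{\frac{1}{-7114031} - 2743256} = \frac{1}{- \frac{1}{7114031} - 2743256} = \frac{1}{- \frac{19515608224937}{7114031}} = - \frac{7114031}{19515608224937}$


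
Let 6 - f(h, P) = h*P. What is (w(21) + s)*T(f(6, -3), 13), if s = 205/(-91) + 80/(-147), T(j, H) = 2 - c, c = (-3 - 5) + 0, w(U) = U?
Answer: 347860/1911 ≈ 182.03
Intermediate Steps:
c = -8 (c = -8 + 0 = -8)
f(h, P) = 6 - P*h (f(h, P) = 6 - h*P = 6 - P*h)
T(j, H) = 10 (T(j, H) = 2 - 1*(-8) = 2 + 8 = 10)
s = -5345/1911 (s = 205*(-1/91) + 80*(-1/147) = -205/91 - 80/147 = -5345/1911 ≈ -2.7970)
(w(21) + s)*T(f(6, -3), 13) = (21 - 5345/1911)*10 = (34786/1911)*10 = 347860/1911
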